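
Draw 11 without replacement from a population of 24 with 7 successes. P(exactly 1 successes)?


P(X=1) = C(7,1)*C(17,10) / C(24,11)
= 7*19448 / 2496144
= 136136/2496144 = 143/2622

143/2622


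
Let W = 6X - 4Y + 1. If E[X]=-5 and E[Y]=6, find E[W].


E[6X - 4Y + 1] = 6*E[X] - 4*E[Y] + 1
= (6)*(-5) + (-4)*(6) + (1)
= -30 - 24 + 1 = -53

-53


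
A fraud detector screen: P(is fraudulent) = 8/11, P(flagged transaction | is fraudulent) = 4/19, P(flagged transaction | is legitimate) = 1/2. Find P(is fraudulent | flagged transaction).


P(A) = P(A|B)P(B) + P(A|B')P(B') = 4/19*8/11 + 1/2*3/11 = 11/38
P(B|A) = P(A|B)P(B)/P(A) = (32/209)/(11/38) = 64/121

64/121


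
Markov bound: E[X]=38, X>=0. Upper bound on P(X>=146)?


Markov: P(X >= a) <= E[X]/a
P(X >= 146) <= 38/146 = 19/73

19/73


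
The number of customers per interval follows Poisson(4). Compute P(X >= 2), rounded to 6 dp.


P(X>=2) = 1 - P(X<=1) = 1 - (e^(-4)*4^0/0! + e^(-4)*4^1/1!)
≈ 1 - (0.0183156389 + 0.0732625556)
= 1 - 0.0915781945 = 0.9084218055
≈ 0.908422

0.908422


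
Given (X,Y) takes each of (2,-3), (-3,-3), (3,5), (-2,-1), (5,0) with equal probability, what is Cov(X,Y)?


E[X]=1, E[Y]=-2/5, E[XY]=4
Cov(X,Y) = E[XY] - E[X]E[Y] = 4 - 1*-2/5 = 22/5

22/5


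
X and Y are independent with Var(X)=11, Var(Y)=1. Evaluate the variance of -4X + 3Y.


Independence => Cov(X,Y)=0
Var(-4X + 3Y) = (-4)^2*Var(X) + 3^2*Var(Y)
= 16*11 + 9*1 = 185

185


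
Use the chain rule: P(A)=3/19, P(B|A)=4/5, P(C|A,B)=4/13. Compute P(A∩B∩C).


P(A∩B∩C) = P(A) * P(B|A) * P(C|A∩B)
= 3/19 * 4/5 * 4/13
= 12/95 * 4/13 = 48/1235

48/1235


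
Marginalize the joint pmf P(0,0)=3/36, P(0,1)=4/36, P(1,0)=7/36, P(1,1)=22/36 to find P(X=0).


P(X=0) = P(0,0)+P(0,1) = 3/36 + 4/36 = 7/36

7/36


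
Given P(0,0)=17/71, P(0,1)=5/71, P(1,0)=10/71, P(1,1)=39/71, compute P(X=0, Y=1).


Read from table: P(X=0, Y=1) = 5/71

5/71


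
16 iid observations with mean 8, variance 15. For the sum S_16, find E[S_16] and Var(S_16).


E[S_n] = n*mu = 16*8 = 128
Var(S_n) = n*sigma^2 = 16*15 = 240

E[S_16]=128, Var(S_16)=240


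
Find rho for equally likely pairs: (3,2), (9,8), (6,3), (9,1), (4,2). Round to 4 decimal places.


Cov(X,Y) = 2.7600, Var(X) = 6.1600, Var(Y) = 6.1600
rho = Cov/(sqrt(VarX)*sqrt(VarY)) = 0.4481

0.4481


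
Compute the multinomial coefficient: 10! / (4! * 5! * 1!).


10! = 3628800
Denominator: 4!=24 * 5!=120 * 1!=1
Coefficient = 3628800 / 2880 = 1260

1260


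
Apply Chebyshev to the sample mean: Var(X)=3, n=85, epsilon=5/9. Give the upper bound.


Var(Xbar) = Var(X)/n = 3/85
Chebyshev: P(|Xbar-mu| >= 5/9) <= Var(Xbar)/(5/9)^2 = (3/85)/(25/81) = 243/2125

243/2125


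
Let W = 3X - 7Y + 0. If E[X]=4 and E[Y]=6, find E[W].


E[3X - 7Y + 0] = 3*E[X] - 7*E[Y] + 0
= (3)*(4) + (-7)*(6) + (0)
= 12 - 42 + 0 = -30

-30


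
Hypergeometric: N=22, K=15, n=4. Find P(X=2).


P(X=2) = C(15,2)*C(7,2) / C(22,4)
= 105*21 / 7315
= 2205/7315 = 63/209

63/209


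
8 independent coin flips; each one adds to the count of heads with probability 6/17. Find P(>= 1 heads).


P(at least one) = 1 - P(none)
P(none) = (1 - 6/17)^8 = (11/17)^8 = 214358881/6975757441
P(at least one) = 1 - 214358881/6975757441 = 6761398560/6975757441

6761398560/6975757441


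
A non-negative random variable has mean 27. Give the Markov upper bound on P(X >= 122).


Markov: P(X >= a) <= E[X]/a
P(X >= 122) <= 27/122

27/122


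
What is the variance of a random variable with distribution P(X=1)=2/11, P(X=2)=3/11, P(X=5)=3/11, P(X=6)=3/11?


E[X] = 41/11, E[X^2] = 197/11
Var(X) = E[X^2] - (E[X])^2 = 197/11 - (41/11)^2 = 486/121

486/121


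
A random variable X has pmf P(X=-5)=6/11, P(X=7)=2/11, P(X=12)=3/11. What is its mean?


E[X] = sum(x * P(x))
= -5*6/11 + 7*2/11 + 12*3/11
= 20/11

20/11


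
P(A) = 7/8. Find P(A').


P(A') = 1 - P(A) = 1 - 7/8 = 1/8

1/8


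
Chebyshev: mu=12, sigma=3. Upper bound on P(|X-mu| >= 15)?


k = 15/3 = 5
Chebyshev: P(|X-mu| >= k*sigma) <= 1/k^2 = 1/5^2 = 1/25

1/25


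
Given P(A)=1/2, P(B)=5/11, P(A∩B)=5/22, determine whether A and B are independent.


P(A)*P(B) = 1/2*5/11 = 5/22
P(A∩B) = 5/22, which equals P(A)P(B), so independent

Yes, A and B are independent


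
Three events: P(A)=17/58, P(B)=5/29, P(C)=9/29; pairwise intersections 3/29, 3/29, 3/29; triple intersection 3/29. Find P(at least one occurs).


P(A∪B∪C) = P(A)+P(B)+P(C) - P(AB)-P(AC)-P(BC) + P(ABC)
= 17/58+5/29+9/29 - 3/29-3/29-3/29 + 3/29
= 33/58

33/58


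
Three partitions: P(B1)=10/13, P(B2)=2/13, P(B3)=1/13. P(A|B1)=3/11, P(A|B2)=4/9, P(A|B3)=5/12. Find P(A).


P(A) = P(A|B1)P(B1) + P(A|B2)P(B2) + P(A|B3)P(B3)
= 3/11*10/13 + 4/9*2/13 + 5/12*1/13
= 30/143 + 8/117 + 5/156 = 1597/5148

1597/5148


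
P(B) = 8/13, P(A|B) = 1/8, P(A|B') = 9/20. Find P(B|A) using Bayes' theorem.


P(A) = P(A|B)P(B) + P(A|B')P(B') = 1/8*8/13 + 9/20*5/13 = 1/4
P(B|A) = P(A|B)P(B)/P(A) = (1/13)/(1/4) = 4/13

4/13


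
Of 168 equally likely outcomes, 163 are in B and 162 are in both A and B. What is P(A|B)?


P(A|B) = P(A∩B)/P(B) = (162/168)/(163/168) = 162/163

162/163


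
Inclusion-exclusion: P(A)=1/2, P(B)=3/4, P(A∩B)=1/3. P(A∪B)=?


P(A∪B) = P(A) + P(B) - P(A∩B)
= 1/2 + 3/4 - 1/3 = 11/12

11/12


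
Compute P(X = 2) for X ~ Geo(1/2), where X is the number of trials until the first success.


P(X=2) = (1-p)^1 * p = (1/2)^1 * 1/2
= 1/2 * 1/2 = 1/4

1/4


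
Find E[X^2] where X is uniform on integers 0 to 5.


E[X^2] = (1/6) * sum(x^2 for x=0..5)
= 55/6

55/6


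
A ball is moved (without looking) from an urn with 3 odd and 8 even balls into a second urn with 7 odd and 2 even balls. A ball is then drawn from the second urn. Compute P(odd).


P(transfer odd) = 3/11; P(transfer even) = 8/11
If odd transferred: Urn II has 8 odd of 10, so P(odd|odd moved) = 4/5
If even transferred: Urn II has 7 odd of 10, so P(odd|even moved) = 7/10
By total probability: P(odd) = 3/11*4/5 + 8/11*7/10 = 8/11

8/11


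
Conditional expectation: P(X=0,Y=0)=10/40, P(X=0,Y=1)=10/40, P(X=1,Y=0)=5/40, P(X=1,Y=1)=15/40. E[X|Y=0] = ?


P(Y=0) = 15/40
E[X|Y=0] = (0*10 + 1*5)/15 = 5/15 = 1/3

1/3


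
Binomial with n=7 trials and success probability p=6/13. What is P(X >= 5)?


P(X>=5) = P(X=5) + P(X=6) + P(X=7)
= 8001504/62748517 + 2286144/62748517 + 279936/62748517
= 10567584/62748517

10567584/62748517


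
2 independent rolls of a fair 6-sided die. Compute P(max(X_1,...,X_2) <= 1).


P(max <= 1) = P(all X_i <= 1) = (P(X_1 <= 1))^2
= (1/6)^2 = 1/36

1/36


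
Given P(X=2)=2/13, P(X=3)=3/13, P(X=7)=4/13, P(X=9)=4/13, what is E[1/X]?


E[1/X] = sum(g(x)*P(x))
= 1/2*2/13 + 1/3*3/13 + 1/7*4/13 + 1/9*4/13
= 190/819

190/819


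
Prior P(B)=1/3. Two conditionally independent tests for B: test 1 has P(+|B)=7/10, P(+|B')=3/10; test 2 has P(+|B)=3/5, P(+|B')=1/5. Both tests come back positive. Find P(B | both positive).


After test 1: P(+) = 7/10*1/3 + 3/10*2/3 = 13/30
P(B|+) = (7/30)/(13/30) = 7/13
After test 2 (use post1 as new prior): P(+) = 3/5*7/13 + 1/5*6/13 = 27/65
P(B|+,+) = (21/65)/(27/65) = 7/9

7/9


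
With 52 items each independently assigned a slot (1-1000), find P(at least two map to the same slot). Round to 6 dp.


P(all different) = prod((1000-i)/1000 for i=0..51) = 0.259404
P(at least one match) = 1 - 0.259404 = 0.740596

0.740596


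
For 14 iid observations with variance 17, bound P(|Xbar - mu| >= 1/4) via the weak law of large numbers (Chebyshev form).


Var(Xbar) = Var(X)/n = 17/14
Chebyshev: P(|Xbar-mu| >= 1/4) <= Var(Xbar)/(1/4)^2 = (17/14)/(1/16) = 136/7
Bound exceeds 1, so trivial bound: 1

1


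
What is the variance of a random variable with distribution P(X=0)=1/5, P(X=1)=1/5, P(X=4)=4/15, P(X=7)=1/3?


E[X] = 18/5, E[X^2] = 104/5
Var(X) = E[X^2] - (E[X])^2 = 104/5 - (18/5)^2 = 196/25

196/25


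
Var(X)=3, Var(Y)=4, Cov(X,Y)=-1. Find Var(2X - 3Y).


Var(2X - 3Y) = 2^2*Var(X) + (-3)^2*Var(Y) + 2*2*(-3)*Cov(X,Y)
= 4*3 + 9*4 - 12*(-1)
= 12 + 36 + 12 = 60

60


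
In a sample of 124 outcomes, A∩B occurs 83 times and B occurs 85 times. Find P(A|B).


P(A|B) = P(A∩B)/P(B) = (83/124)/(85/124) = 83/85

83/85


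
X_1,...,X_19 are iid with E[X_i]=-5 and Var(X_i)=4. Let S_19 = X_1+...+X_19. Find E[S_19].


E[S_n] = n*E[X_1] = 19*-5 = -95

-95


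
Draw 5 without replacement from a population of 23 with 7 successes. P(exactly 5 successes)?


P(X=5) = C(7,5)*C(16,0) / C(23,5)
= 21*1 / 33649
= 21/33649 = 3/4807

3/4807


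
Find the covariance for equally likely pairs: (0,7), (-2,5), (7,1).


E[X]=5/3, E[Y]=13/3, E[XY]=-1
Cov(X,Y) = E[XY] - E[X]E[Y] = -1 - 5/3*13/3 = -74/9

-74/9


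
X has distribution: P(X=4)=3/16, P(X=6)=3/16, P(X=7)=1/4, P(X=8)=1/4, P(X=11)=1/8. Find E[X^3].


E[X^3] = sum(g(x)*P(x))
= 64*3/16 + 216*3/16 + 343*1/4 + 512*1/4 + 1331*1/8
= 3461/8

3461/8


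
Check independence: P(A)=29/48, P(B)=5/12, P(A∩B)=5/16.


P(A)*P(B) = 29/48*5/12 = 145/576
P(A∩B) = 5/16 != 145/576, so not independent

No, A and B are not independent


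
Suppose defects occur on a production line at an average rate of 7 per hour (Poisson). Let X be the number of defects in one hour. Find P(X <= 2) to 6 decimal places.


P(X<=2) = e^(-7)*7^0/0! + e^(-7)*7^1/1! + e^(-7)*7^2/2!
≈ 0.0009118820 + 0.0063831738 + 0.0223411082
= 0.0296361640
≈ 0.029636

0.029636


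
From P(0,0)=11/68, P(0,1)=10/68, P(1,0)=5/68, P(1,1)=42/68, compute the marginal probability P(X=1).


P(X=1) = P(1,0)+P(1,1) = 5/68 + 42/68 = 47/68

47/68


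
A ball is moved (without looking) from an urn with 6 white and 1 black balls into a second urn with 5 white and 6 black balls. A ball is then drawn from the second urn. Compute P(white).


P(transfer white) = 6/7; P(transfer black) = 1/7
If white transferred: Urn II has 6 white of 12, so P(white|white moved) = 1/2
If black transferred: Urn II has 5 white of 12, so P(white|black moved) = 5/12
By total probability: P(white) = 6/7*1/2 + 1/7*5/12 = 41/84

41/84


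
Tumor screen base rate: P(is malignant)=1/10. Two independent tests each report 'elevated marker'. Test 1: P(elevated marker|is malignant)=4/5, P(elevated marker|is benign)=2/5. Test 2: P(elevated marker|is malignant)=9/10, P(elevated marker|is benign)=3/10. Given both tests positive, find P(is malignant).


After test 1: P(+) = 4/5*1/10 + 2/5*9/10 = 11/25
P(B|+) = (2/25)/(11/25) = 2/11
After test 2 (use post1 as new prior): P(+) = 9/10*2/11 + 3/10*9/11 = 9/22
P(B|+,+) = (9/55)/(9/22) = 2/5

2/5


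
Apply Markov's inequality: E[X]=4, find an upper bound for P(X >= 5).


Markov: P(X >= a) <= E[X]/a
P(X >= 5) <= 4/5

4/5


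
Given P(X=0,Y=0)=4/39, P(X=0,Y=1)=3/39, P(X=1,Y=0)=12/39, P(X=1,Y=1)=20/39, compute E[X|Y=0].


P(Y=0) = 16/39
E[X|Y=0] = (0*4 + 1*12)/16 = 12/16 = 3/4

3/4


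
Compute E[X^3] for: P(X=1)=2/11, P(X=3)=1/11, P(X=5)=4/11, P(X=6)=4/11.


E[X^3] = sum(x^3 * P(x))
= 1*2/11 + 27*1/11 + 125*4/11 + 216*4/11
= 1393/11

1393/11


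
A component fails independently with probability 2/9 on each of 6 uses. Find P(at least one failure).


P(at least one) = 1 - P(none)
P(none) = (1 - 2/9)^6 = (7/9)^6 = 117649/531441
P(at least one) = 1 - 117649/531441 = 413792/531441

413792/531441


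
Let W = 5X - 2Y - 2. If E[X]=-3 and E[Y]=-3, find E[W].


E[5X - 2Y - 2] = 5*E[X] - 2*E[Y] - 2
= (5)*(-3) + (-2)*(-3) + (-2)
= -15 + 6 - 2 = -11

-11


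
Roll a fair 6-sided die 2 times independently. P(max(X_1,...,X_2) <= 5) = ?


P(max <= 5) = P(all X_i <= 5) = (P(X_1 <= 5))^2
= (5/6)^2 = 25/36

25/36


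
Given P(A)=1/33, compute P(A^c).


P(A') = 1 - P(A) = 1 - 1/33 = 32/33

32/33


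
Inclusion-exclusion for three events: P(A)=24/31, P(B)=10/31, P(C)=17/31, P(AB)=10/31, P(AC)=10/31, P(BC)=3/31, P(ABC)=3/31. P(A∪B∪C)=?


P(A∪B∪C) = P(A)+P(B)+P(C) - P(AB)-P(AC)-P(BC) + P(ABC)
= 24/31+10/31+17/31 - 10/31-10/31-3/31 + 3/31
= 1

1


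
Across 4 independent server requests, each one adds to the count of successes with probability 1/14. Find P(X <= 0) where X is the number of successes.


P(X<=0) = P(X=0)
= 28561/38416
= 28561/38416

28561/38416


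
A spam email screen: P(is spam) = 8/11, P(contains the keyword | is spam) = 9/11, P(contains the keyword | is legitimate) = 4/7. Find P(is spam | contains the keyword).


P(A) = P(A|B)P(B) + P(A|B')P(B') = 9/11*8/11 + 4/7*3/11 = 636/847
P(B|A) = P(A|B)P(B)/P(A) = (72/121)/(636/847) = 42/53

42/53


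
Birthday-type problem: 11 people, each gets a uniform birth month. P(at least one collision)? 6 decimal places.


P(all different) = prod((12-i)/12 for i=0..10) = 0.000645
P(at least one match) = 1 - 0.000645 = 0.999355

0.999355


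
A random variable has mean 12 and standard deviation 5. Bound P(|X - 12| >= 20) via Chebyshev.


k = 20/5 = 4
Chebyshev: P(|X-mu| >= k*sigma) <= 1/k^2 = 1/4^2 = 1/16

1/16


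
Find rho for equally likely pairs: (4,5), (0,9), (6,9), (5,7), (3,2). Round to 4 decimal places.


Cov(X,Y) = -0.0400, Var(X) = 4.2400, Var(Y) = 7.0400
rho = Cov/(sqrt(VarX)*sqrt(VarY)) = -0.0073

-0.0073


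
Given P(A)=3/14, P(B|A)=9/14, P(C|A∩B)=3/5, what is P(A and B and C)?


P(A∩B∩C) = P(A) * P(B|A) * P(C|A∩B)
= 3/14 * 9/14 * 3/5
= 27/196 * 3/5 = 81/980

81/980


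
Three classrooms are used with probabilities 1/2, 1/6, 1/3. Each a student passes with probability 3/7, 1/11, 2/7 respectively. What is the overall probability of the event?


P(A) = P(A|B1)P(B1) + P(A|B2)P(B2) + P(A|B3)P(B3)
= 3/7*1/2 + 1/11*1/6 + 2/7*1/3
= 3/14 + 1/66 + 2/21 = 25/77

25/77


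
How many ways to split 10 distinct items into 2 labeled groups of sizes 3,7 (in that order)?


10! = 3628800
Denominator: 3!=6 * 7!=5040
Coefficient = 3628800 / 30240 = 120

120


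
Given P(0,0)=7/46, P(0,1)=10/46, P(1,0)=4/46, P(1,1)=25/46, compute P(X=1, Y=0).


Read from table: P(X=1, Y=0) = 4/46 = 2/23

2/23


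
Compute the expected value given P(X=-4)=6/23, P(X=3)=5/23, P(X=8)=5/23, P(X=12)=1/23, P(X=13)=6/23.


E[X] = sum(x * P(x))
= -4*6/23 + 3*5/23 + 8*5/23 + 12*1/23 + 13*6/23
= 121/23

121/23


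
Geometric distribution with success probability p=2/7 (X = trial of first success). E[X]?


For geometric (trials until first success), E[X] = 1/p = 1/(2/7) = 7/2

7/2


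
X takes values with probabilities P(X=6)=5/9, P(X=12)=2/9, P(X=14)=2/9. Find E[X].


E[X] = sum(x * P(x))
= 6*5/9 + 12*2/9 + 14*2/9
= 82/9

82/9


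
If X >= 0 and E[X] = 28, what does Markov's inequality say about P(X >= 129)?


Markov: P(X >= a) <= E[X]/a
P(X >= 129) <= 28/129

28/129


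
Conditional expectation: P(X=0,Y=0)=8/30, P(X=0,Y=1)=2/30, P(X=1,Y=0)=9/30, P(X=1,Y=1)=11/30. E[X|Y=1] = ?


P(Y=1) = 13/30
E[X|Y=1] = (0*2 + 1*11)/13 = 11/13

11/13


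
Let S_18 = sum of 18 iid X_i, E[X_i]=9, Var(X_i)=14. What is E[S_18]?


E[S_n] = n*E[X_1] = 18*9 = 162

162


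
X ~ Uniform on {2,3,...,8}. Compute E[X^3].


E[X^3] = (1/7) * sum(x^3 for x=2..8)
= 1295/7 = 185

185


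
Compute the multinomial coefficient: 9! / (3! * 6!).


9! = 362880
Denominator: 3!=6 * 6!=720
Coefficient = 362880 / 4320 = 84

84


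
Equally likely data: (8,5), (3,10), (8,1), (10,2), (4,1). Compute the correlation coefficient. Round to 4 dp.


Cov(X,Y) = -4.6800, Var(X) = 7.0400, Var(Y) = 11.7600
rho = Cov/(sqrt(VarX)*sqrt(VarY)) = -0.5143

-0.5143


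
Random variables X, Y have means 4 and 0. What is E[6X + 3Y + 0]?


E[6X + 3Y + 0] = 6*E[X] + 3*E[Y] + 0
= (6)*(4) + (3)*(0) + (0)
= 24 + 0 + 0 = 24

24


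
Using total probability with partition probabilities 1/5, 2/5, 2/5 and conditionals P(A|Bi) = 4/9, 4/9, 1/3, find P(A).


P(A) = P(A|B1)P(B1) + P(A|B2)P(B2) + P(A|B3)P(B3)
= 4/9*1/5 + 4/9*2/5 + 1/3*2/5
= 4/45 + 8/45 + 2/15 = 2/5

2/5


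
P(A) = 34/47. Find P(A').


P(A') = 1 - P(A) = 1 - 34/47 = 13/47

13/47


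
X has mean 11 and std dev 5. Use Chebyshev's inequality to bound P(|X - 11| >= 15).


k = 15/5 = 3
Chebyshev: P(|X-mu| >= k*sigma) <= 1/k^2 = 1/3^2 = 1/9

1/9


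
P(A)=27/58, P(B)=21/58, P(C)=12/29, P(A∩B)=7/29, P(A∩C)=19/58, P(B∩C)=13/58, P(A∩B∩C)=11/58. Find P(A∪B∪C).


P(A∪B∪C) = P(A)+P(B)+P(C) - P(AB)-P(AC)-P(BC) + P(ABC)
= 27/58+21/58+12/29 - 7/29-19/58-13/58 + 11/58
= 37/58

37/58


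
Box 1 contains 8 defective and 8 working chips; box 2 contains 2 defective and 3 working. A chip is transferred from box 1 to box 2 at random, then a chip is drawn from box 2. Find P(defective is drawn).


P(transfer defective) = 8/16 = 1/2; P(transfer working) = 1/2
If defective transferred: Urn II has 3 defective of 6, so P(defective|defective moved) = 1/2
If working transferred: Urn II has 2 defective of 6, so P(defective|working moved) = 1/3
By total probability: P(defective) = 1/2*1/2 + 1/2*1/3 = 5/12

5/12


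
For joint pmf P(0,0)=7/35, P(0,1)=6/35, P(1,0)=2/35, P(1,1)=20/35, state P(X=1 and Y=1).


Read from table: P(X=1, Y=1) = 20/35 = 4/7

4/7


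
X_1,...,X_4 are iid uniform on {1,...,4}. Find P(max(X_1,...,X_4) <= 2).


P(max <= 2) = P(all X_i <= 2) = (P(X_1 <= 2))^4
= (2/4)^4 = (1/2)^4 = 1/16

1/16


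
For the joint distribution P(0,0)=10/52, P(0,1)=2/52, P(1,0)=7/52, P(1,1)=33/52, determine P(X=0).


P(X=0) = P(0,0)+P(0,1) = 10/52 + 2/52 = 12/52 = 3/13

3/13


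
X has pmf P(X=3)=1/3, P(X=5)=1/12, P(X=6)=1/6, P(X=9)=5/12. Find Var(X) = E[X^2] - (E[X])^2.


E[X] = 37/6, E[X^2] = 269/6
Var(X) = E[X^2] - (E[X])^2 = 269/6 - (37/6)^2 = 245/36

245/36


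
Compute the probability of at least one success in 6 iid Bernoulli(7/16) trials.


P(at least one) = 1 - P(none)
P(none) = (1 - 7/16)^6 = (9/16)^6 = 531441/16777216
P(at least one) = 1 - 531441/16777216 = 16245775/16777216

16245775/16777216


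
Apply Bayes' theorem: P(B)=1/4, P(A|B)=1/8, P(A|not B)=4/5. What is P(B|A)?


P(A) = P(A|B)P(B) + P(A|B')P(B') = 1/8*1/4 + 4/5*3/4 = 101/160
P(B|A) = P(A|B)P(B)/P(A) = (1/32)/(101/160) = 5/101

5/101


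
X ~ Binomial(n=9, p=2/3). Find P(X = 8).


P(X=8) = C(9,8) * p^8 * (1-p)^1
= 9 * 256/6561 * 1/3
= 256/2187

256/2187


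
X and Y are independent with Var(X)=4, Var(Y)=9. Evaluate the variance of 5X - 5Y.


Independence => Cov(X,Y)=0
Var(5X - 5Y) = 5^2*Var(X) + (-5)^2*Var(Y)
= 25*4 + 25*9 = 325

325


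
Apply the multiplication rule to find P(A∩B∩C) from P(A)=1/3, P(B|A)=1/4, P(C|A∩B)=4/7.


P(A∩B∩C) = P(A) * P(B|A) * P(C|A∩B)
= 1/3 * 1/4 * 4/7
= 1/12 * 4/7 = 1/21

1/21


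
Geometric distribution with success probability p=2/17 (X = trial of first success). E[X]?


For geometric (trials until first success), E[X] = 1/p = 1/(2/17) = 17/2

17/2


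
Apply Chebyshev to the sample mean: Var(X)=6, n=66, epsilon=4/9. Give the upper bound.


Var(Xbar) = Var(X)/n = 6/66
Chebyshev: P(|Xbar-mu| >= 4/9) <= Var(Xbar)/(4/9)^2 = (1/11)/(16/81) = 81/176

81/176


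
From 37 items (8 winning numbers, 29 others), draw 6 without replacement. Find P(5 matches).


P(X=5) = C(8,5)*C(29,1) / C(37,6)
= 56*29 / 2324784
= 1624/2324784 = 29/41514

29/41514


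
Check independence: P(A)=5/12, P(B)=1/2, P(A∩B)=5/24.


P(A)*P(B) = 5/12*1/2 = 5/24
P(A∩B) = 5/24, which equals P(A)P(B), so independent

Yes, A and B are independent


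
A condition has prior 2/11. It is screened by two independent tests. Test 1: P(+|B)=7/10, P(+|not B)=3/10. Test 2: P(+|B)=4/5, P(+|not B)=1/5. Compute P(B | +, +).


After test 1: P(+) = 7/10*2/11 + 3/10*9/11 = 41/110
P(B|+) = (7/55)/(41/110) = 14/41
After test 2 (use post1 as new prior): P(+) = 4/5*14/41 + 1/5*27/41 = 83/205
P(B|+,+) = (56/205)/(83/205) = 56/83

56/83


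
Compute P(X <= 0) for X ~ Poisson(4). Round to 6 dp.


P(X<=0) = e^(-4)*4^0/0!
≈ 0.0183156389
≈ 0.018316

0.018316


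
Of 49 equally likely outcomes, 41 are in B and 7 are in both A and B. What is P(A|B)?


P(A|B) = P(A∩B)/P(B) = (7/49)/(41/49) = 7/41

7/41


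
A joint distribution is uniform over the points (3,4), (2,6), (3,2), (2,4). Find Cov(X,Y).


E[X]=5/2, E[Y]=4, E[XY]=19/2
Cov(X,Y) = E[XY] - E[X]E[Y] = 19/2 - 5/2*4 = -1/2

-1/2


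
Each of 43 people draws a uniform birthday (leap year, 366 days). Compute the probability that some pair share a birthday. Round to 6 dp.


P(all different) = prod((366-i)/366 for i=0..42) = 0.076637
P(at least one match) = 1 - 0.076637 = 0.923363

0.923363


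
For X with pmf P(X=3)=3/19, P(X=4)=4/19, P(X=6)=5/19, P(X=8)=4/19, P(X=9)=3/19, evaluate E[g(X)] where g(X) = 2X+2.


E[2X+2] = sum(g(x)*P(x))
= 8*3/19 + 10*4/19 + 14*5/19 + 18*4/19 + 20*3/19
= 14

14


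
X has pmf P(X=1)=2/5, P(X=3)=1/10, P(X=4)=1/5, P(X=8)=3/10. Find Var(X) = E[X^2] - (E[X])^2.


E[X] = 39/10, E[X^2] = 237/10
Var(X) = E[X^2] - (E[X])^2 = 237/10 - (39/10)^2 = 849/100

849/100


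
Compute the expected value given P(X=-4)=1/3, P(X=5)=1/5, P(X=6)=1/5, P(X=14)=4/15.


E[X] = sum(x * P(x))
= -4*1/3 + 5*1/5 + 6*1/5 + 14*4/15
= 23/5

23/5


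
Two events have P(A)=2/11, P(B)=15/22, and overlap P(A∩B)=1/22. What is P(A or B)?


P(A∪B) = P(A) + P(B) - P(A∩B)
= 2/11 + 15/22 - 1/22 = 9/11

9/11


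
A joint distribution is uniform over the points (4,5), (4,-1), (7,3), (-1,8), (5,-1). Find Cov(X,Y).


E[X]=19/5, E[Y]=14/5, E[XY]=24/5
Cov(X,Y) = E[XY] - E[X]E[Y] = 24/5 - 19/5*14/5 = -146/25

-146/25


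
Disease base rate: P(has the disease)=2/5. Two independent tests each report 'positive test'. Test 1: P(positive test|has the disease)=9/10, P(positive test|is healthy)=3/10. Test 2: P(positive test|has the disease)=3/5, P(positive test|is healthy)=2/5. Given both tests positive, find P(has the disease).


After test 1: P(+) = 9/10*2/5 + 3/10*3/5 = 27/50
P(B|+) = (9/25)/(27/50) = 2/3
After test 2 (use post1 as new prior): P(+) = 3/5*2/3 + 2/5*1/3 = 8/15
P(B|+,+) = (2/5)/(8/15) = 3/4

3/4


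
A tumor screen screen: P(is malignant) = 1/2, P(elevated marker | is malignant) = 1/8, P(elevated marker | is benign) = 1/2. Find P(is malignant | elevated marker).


P(A) = P(A|B)P(B) + P(A|B')P(B') = 1/8*1/2 + 1/2*1/2 = 5/16
P(B|A) = P(A|B)P(B)/P(A) = (1/16)/(5/16) = 1/5

1/5


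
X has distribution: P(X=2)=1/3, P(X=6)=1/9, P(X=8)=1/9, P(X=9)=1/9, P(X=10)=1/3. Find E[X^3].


E[X^3] = sum(g(x)*P(x))
= 8*1/3 + 216*1/9 + 512*1/9 + 729*1/9 + 1000*1/3
= 4481/9

4481/9


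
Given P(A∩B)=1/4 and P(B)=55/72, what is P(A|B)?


P(A|B) = P(A∩B)/P(B) = (18/72)/(55/72) = 18/55

18/55


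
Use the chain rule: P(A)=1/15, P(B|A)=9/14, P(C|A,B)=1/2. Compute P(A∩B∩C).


P(A∩B∩C) = P(A) * P(B|A) * P(C|A∩B)
= 1/15 * 9/14 * 1/2
= 3/70 * 1/2 = 3/140

3/140


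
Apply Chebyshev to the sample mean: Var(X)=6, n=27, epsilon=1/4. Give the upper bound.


Var(Xbar) = Var(X)/n = 6/27
Chebyshev: P(|Xbar-mu| >= 1/4) <= Var(Xbar)/(1/4)^2 = (2/9)/(1/16) = 32/9
Bound exceeds 1, so trivial bound: 1

1


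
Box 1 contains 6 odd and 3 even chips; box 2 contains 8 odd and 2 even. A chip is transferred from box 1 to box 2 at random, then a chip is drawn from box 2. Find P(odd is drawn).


P(transfer odd) = 6/9 = 2/3; P(transfer even) = 1/3
If odd transferred: Urn II has 9 odd of 11, so P(odd|odd moved) = 9/11
If even transferred: Urn II has 8 odd of 11, so P(odd|even moved) = 8/11
By total probability: P(odd) = 2/3*9/11 + 1/3*8/11 = 26/33

26/33


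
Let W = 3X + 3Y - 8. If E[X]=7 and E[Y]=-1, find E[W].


E[3X + 3Y - 8] = 3*E[X] + 3*E[Y] - 8
= (3)*(7) + (3)*(-1) + (-8)
= 21 - 3 - 8 = 10

10


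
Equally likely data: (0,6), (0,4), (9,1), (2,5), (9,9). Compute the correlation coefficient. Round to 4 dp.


Cov(X,Y) = 0.0000, Var(X) = 17.2000, Var(Y) = 6.8000
rho = Cov/(sqrt(VarX)*sqrt(VarY)) = 0.0000

0.0000


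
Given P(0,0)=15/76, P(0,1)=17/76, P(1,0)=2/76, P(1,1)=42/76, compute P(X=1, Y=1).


Read from table: P(X=1, Y=1) = 42/76 = 21/38

21/38


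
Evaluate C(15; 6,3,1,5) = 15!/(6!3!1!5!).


15! = 1307674368000
Denominator: 6!=720 * 3!=6 * 1!=1 * 5!=120
Coefficient = 1307674368000 / 518400 = 2522520

2522520


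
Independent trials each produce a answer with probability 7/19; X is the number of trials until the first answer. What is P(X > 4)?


P(X > 4) = P(first 4 trials all fail) = (1-p)^4 = (12/19)^4 = 20736/130321

20736/130321


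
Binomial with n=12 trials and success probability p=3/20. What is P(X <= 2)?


P(X<=2) = P(X=0) + P(X=1) + P(X=2)
= 582622237229761/4096000000000000 + 308447066768697/1024000000000000 + 598750188433353/2048000000000000
= 602782176234251/819200000000000

602782176234251/819200000000000


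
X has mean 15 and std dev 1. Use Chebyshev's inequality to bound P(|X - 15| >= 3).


k = 3/1 = 3
Chebyshev: P(|X-mu| >= k*sigma) <= 1/k^2 = 1/3^2 = 1/9

1/9


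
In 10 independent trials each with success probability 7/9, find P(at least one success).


P(at least one) = 1 - P(none)
P(none) = (1 - 7/9)^10 = (2/9)^10 = 1024/3486784401
P(at least one) = 1 - 1024/3486784401 = 3486783377/3486784401

3486783377/3486784401


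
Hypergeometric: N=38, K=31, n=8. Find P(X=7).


P(X=7) = C(31,7)*C(7,1) / C(38,8)
= 2629575*7 / 48903492
= 18407025/48903492 = 197925/525844

197925/525844


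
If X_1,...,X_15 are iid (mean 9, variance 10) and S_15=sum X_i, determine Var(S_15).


By independence, Var(S_n) = n*Var(X_1) = 15*10 = 150

150


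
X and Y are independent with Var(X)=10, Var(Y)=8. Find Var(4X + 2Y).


Independence => Cov(X,Y)=0
Var(4X + 2Y) = 4^2*Var(X) + 2^2*Var(Y)
= 16*10 + 4*8 = 192

192


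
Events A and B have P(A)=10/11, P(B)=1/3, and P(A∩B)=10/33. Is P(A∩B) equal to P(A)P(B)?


P(A)*P(B) = 10/11*1/3 = 10/33
P(A∩B) = 10/33, which equals P(A)P(B), so independent

Yes, A and B are independent


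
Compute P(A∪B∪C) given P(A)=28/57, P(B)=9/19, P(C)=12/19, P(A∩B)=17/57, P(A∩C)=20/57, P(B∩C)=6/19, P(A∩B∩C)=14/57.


P(A∪B∪C) = P(A)+P(B)+P(C) - P(AB)-P(AC)-P(BC) + P(ABC)
= 28/57+9/19+12/19 - 17/57-20/57-6/19 + 14/57
= 50/57

50/57


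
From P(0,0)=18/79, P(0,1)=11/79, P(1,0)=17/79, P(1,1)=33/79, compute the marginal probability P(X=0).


P(X=0) = P(0,0)+P(0,1) = 18/79 + 11/79 = 29/79

29/79


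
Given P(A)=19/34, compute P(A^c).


P(A') = 1 - P(A) = 1 - 19/34 = 15/34

15/34


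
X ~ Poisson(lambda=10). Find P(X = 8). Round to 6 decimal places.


P(X=8) = e^(-10) * 10^8 / 8!
≈ 0.00004539992976 * 100000000 / 40320
≈ 0.112599

0.112599


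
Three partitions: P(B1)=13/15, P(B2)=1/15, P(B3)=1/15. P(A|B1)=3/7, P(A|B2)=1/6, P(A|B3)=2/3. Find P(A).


P(A) = P(A|B1)P(B1) + P(A|B2)P(B2) + P(A|B3)P(B3)
= 3/7*13/15 + 1/6*1/15 + 2/3*1/15
= 13/35 + 1/90 + 2/45 = 269/630

269/630


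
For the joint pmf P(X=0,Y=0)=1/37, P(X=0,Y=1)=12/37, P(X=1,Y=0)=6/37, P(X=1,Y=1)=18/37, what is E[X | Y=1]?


P(Y=1) = 30/37
E[X|Y=1] = (0*12 + 1*18)/30 = 18/30 = 3/5

3/5


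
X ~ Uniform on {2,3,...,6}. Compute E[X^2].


E[X^2] = (1/5) * sum(x^2 for x=2..6)
= 90/5 = 18

18


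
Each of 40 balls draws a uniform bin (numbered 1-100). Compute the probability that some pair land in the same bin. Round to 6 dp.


P(all different) = prod((100-i)/100 for i=0..39) = 0.000112
P(at least one match) = 1 - 0.000112 = 0.999888

0.999888


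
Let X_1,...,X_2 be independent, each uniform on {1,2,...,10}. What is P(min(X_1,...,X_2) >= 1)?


P(min >= 1) = P(all X_i >= 1) = (P(X_1 >= 1))^2
= (10/10)^2 = 1^2 = 1

1


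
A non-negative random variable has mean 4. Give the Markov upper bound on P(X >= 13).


Markov: P(X >= a) <= E[X]/a
P(X >= 13) <= 4/13

4/13


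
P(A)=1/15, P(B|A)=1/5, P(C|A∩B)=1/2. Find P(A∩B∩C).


P(A∩B∩C) = P(A) * P(B|A) * P(C|A∩B)
= 1/15 * 1/5 * 1/2
= 1/75 * 1/2 = 1/150

1/150


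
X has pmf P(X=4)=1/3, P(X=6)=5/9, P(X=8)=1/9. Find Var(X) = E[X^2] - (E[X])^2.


E[X] = 50/9, E[X^2] = 292/9
Var(X) = E[X^2] - (E[X])^2 = 292/9 - (50/9)^2 = 128/81

128/81


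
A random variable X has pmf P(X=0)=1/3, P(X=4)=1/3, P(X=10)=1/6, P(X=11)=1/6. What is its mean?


E[X] = sum(x * P(x))
= 0*1/3 + 4*1/3 + 10*1/6 + 11*1/6
= 29/6

29/6


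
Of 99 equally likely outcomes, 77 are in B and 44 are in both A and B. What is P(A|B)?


P(A|B) = P(A∩B)/P(B) = (44/99)/(77/99) = 44/77 = 4/7

4/7


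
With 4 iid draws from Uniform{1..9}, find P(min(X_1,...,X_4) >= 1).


P(min >= 1) = P(all X_i >= 1) = (P(X_1 >= 1))^4
= (9/9)^4 = 1^4 = 1

1


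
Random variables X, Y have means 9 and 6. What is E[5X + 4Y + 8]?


E[5X + 4Y + 8] = 5*E[X] + 4*E[Y] + 8
= (5)*(9) + (4)*(6) + (8)
= 45 + 24 + 8 = 77

77


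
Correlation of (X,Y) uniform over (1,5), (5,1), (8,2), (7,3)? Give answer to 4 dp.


Cov(X,Y) = -2.6875, Var(X) = 7.1875, Var(Y) = 2.1875
rho = Cov/(sqrt(VarX)*sqrt(VarY)) = -0.6778

-0.6778


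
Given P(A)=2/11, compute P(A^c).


P(A') = 1 - P(A) = 1 - 2/11 = 9/11

9/11


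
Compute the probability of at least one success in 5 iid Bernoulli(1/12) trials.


P(at least one) = 1 - P(none)
P(none) = (1 - 1/12)^5 = (11/12)^5 = 161051/248832
P(at least one) = 1 - 161051/248832 = 87781/248832

87781/248832


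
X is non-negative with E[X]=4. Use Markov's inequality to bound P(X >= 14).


Markov: P(X >= a) <= E[X]/a
P(X >= 14) <= 4/14 = 2/7

2/7


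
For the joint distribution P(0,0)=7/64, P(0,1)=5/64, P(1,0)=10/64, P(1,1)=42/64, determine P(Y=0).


P(Y=0) = P(0,0)+P(1,0) = 7/64 + 10/64 = 17/64

17/64


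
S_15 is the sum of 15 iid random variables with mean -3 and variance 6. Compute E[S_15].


E[S_n] = n*E[X_1] = 15*-3 = -45

-45


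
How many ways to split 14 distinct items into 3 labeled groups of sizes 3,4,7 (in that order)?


14! = 87178291200
Denominator: 3!=6 * 4!=24 * 7!=5040
Coefficient = 87178291200 / 725760 = 120120

120120


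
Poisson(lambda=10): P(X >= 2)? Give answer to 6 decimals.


P(X>=2) = 1 - P(X<=1) = 1 - (e^(-10)*10^0/0! + e^(-10)*10^1/1!)
≈ 1 - (0.0000453999 + 0.0004539993)
= 1 - 0.0004993992 = 0.9995006008
≈ 0.999501

0.999501


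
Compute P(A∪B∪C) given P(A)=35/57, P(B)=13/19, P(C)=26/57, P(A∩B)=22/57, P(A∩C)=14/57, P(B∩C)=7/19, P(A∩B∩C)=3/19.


P(A∪B∪C) = P(A)+P(B)+P(C) - P(AB)-P(AC)-P(BC) + P(ABC)
= 35/57+13/19+26/57 - 22/57-14/57-7/19 + 3/19
= 52/57

52/57


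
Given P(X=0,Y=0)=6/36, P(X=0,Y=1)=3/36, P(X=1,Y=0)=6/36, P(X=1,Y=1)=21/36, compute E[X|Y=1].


P(Y=1) = 24/36
E[X|Y=1] = (0*3 + 1*21)/24 = 21/24 = 7/8

7/8


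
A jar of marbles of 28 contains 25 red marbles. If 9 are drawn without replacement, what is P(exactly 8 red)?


P(X=8) = C(25,8)*C(3,1) / C(28,9)
= 1081575*3 / 6906900
= 3244725/6906900 = 171/364

171/364


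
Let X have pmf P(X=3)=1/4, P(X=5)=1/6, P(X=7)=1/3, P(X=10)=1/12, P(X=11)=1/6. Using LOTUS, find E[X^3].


E[X^3] = sum(g(x)*P(x))
= 27*1/4 + 125*1/6 + 343*1/3 + 1000*1/12 + 1331*1/6
= 5365/12

5365/12


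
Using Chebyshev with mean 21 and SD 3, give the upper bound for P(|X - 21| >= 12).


k = 12/3 = 4
Chebyshev: P(|X-mu| >= k*sigma) <= 1/k^2 = 1/4^2 = 1/16

1/16


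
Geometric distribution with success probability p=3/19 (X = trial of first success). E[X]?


For geometric (trials until first success), E[X] = 1/p = 1/(3/19) = 19/3

19/3


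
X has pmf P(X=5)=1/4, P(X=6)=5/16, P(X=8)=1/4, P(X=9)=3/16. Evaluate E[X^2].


E[X^2] = sum(x^2 * P(x))
= 25*1/4 + 36*5/16 + 64*1/4 + 81*3/16
= 779/16

779/16


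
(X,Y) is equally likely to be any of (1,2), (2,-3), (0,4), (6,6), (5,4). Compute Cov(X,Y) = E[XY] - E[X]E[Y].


E[X]=14/5, E[Y]=13/5, E[XY]=52/5
Cov(X,Y) = E[XY] - E[X]E[Y] = 52/5 - 14/5*13/5 = 78/25

78/25


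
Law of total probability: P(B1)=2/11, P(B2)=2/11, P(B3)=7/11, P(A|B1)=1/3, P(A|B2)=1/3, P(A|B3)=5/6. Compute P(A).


P(A) = P(A|B1)P(B1) + P(A|B2)P(B2) + P(A|B3)P(B3)
= 1/3*2/11 + 1/3*2/11 + 5/6*7/11
= 2/33 + 2/33 + 35/66 = 43/66

43/66


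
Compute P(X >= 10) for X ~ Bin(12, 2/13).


P(X>=10) = P(X=10) + P(X=11) + P(X=12)
= 8177664/23298085122481 + 270336/23298085122481 + 4096/23298085122481
= 8452096/23298085122481

8452096/23298085122481


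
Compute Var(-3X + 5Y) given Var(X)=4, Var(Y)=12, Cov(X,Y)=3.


Var(-3X + 5Y) = (-3)^2*Var(X) + 5^2*Var(Y) + 2*(-3)*5*Cov(X,Y)
= 9*4 + 25*12 - 30*3
= 36 + 300 - 90 = 246

246


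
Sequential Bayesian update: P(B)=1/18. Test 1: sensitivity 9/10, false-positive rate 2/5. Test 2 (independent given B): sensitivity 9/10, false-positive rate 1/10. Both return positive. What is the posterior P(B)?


After test 1: P(+) = 9/10*1/18 + 2/5*17/18 = 77/180
P(B|+) = (1/20)/(77/180) = 9/77
After test 2 (use post1 as new prior): P(+) = 9/10*9/77 + 1/10*68/77 = 149/770
P(B|+,+) = (81/770)/(149/770) = 81/149

81/149


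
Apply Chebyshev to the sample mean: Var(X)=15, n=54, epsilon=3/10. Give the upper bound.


Var(Xbar) = Var(X)/n = 15/54
Chebyshev: P(|Xbar-mu| >= 3/10) <= Var(Xbar)/(3/10)^2 = (5/18)/(9/100) = 250/81
Bound exceeds 1, so trivial bound: 1

1


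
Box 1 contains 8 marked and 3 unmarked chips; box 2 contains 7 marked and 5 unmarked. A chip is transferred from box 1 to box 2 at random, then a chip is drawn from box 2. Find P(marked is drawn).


P(transfer marked) = 8/11; P(transfer unmarked) = 3/11
If marked transferred: Urn II has 8 marked of 13, so P(marked|marked moved) = 8/13
If unmarked transferred: Urn II has 7 marked of 13, so P(marked|unmarked moved) = 7/13
By total probability: P(marked) = 8/11*8/13 + 3/11*7/13 = 85/143

85/143


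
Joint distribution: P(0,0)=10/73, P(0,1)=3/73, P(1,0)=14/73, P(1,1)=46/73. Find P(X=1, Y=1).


Read from table: P(X=1, Y=1) = 46/73

46/73


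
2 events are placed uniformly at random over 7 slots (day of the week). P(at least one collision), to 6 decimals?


P(all different) = prod((7-i)/7 for i=0..1) = 0.857143
P(at least one match) = 1 - 0.857143 = 0.142857

0.142857


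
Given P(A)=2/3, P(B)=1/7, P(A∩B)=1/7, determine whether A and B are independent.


P(A)*P(B) = 2/3*1/7 = 2/21
P(A∩B) = 1/7 != 2/21, so not independent

No, A and B are not independent


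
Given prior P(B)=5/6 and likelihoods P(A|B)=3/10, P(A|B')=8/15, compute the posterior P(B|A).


P(A) = P(A|B)P(B) + P(A|B')P(B') = 3/10*5/6 + 8/15*1/6 = 61/180
P(B|A) = P(A|B)P(B)/P(A) = (1/4)/(61/180) = 45/61

45/61


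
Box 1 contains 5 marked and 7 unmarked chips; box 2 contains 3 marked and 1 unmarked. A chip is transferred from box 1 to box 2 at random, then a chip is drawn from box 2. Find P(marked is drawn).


P(transfer marked) = 5/12; P(transfer unmarked) = 7/12
If marked transferred: Urn II has 4 marked of 5, so P(marked|marked moved) = 4/5
If unmarked transferred: Urn II has 3 marked of 5, so P(marked|unmarked moved) = 3/5
By total probability: P(marked) = 5/12*4/5 + 7/12*3/5 = 41/60

41/60


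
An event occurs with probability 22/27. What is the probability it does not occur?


P(A') = 1 - P(A) = 1 - 22/27 = 5/27

5/27


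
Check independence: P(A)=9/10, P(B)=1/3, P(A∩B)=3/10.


P(A)*P(B) = 9/10*1/3 = 3/10
P(A∩B) = 3/10, which equals P(A)P(B), so independent

Yes, A and B are independent


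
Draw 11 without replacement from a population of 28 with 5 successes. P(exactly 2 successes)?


P(X=2) = C(5,2)*C(23,9) / C(28,11)
= 10*817190 / 21474180
= 8171900/21474180 = 935/2457

935/2457


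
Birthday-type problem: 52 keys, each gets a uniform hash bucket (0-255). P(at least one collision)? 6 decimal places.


P(all different) = prod((256-i)/256 for i=0..51) = 0.003823
P(at least one match) = 1 - 0.003823 = 0.996177

0.996177


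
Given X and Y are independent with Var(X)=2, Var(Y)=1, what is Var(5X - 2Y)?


Independence => Cov(X,Y)=0
Var(5X - 2Y) = 5^2*Var(X) + (-2)^2*Var(Y)
= 25*2 + 4*1 = 54

54


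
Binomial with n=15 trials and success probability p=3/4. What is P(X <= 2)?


P(X<=2) = P(X=0) + P(X=1) + P(X=2)
= 1/1073741824 + 45/1073741824 + 945/1073741824
= 991/1073741824

991/1073741824


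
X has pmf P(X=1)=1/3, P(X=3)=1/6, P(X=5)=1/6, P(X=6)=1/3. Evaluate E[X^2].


E[X^2] = sum(x^2 * P(x))
= 1*1/3 + 9*1/6 + 25*1/6 + 36*1/3
= 18

18


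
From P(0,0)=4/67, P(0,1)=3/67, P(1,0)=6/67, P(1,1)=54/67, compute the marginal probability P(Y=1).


P(Y=1) = P(0,1)+P(1,1) = 3/67 + 54/67 = 57/67

57/67


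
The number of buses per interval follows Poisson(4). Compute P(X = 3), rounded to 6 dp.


P(X=3) = e^(-4) * 4^3 / 3!
≈ 0.01831563889 * 64 / 6
≈ 0.195367

0.195367


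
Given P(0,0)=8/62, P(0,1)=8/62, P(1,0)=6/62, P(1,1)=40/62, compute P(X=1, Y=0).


Read from table: P(X=1, Y=0) = 6/62 = 3/31

3/31


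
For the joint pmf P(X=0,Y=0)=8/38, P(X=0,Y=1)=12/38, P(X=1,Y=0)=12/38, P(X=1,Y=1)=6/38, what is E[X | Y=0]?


P(Y=0) = 20/38
E[X|Y=0] = (0*8 + 1*12)/20 = 12/20 = 3/5

3/5


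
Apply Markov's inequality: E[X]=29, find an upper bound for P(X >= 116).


Markov: P(X >= a) <= E[X]/a
P(X >= 116) <= 29/116 = 1/4

1/4


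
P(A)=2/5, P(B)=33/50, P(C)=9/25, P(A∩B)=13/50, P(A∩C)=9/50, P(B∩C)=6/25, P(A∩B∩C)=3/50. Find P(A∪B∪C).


P(A∪B∪C) = P(A)+P(B)+P(C) - P(AB)-P(AC)-P(BC) + P(ABC)
= 2/5+33/50+9/25 - 13/50-9/50-6/25 + 3/50
= 4/5

4/5


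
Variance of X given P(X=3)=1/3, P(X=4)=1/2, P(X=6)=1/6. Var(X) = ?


E[X] = 4, E[X^2] = 17
Var(X) = E[X^2] - (E[X])^2 = 17 - (4)^2 = 1

1


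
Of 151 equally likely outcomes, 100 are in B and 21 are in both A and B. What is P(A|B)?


P(A|B) = P(A∩B)/P(B) = (21/151)/(100/151) = 21/100

21/100


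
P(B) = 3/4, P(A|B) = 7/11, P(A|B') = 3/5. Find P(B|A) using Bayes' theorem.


P(A) = P(A|B)P(B) + P(A|B')P(B') = 7/11*3/4 + 3/5*1/4 = 69/110
P(B|A) = P(A|B)P(B)/P(A) = (21/44)/(69/110) = 35/46

35/46


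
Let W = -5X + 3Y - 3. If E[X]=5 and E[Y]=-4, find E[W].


E[-5X + 3Y - 3] = -5*E[X] + 3*E[Y] - 3
= (-5)*(5) + (3)*(-4) + (-3)
= -25 - 12 - 3 = -40

-40


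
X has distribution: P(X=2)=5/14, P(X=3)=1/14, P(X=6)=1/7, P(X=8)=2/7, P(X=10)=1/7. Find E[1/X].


E[1/X] = sum(g(x)*P(x))
= 1/2*5/14 + 1/3*1/14 + 1/6*1/7 + 1/8*2/7 + 1/10*1/7
= 29/105

29/105


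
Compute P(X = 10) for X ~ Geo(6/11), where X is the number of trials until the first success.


P(X=10) = (1-p)^9 * p = (5/11)^9 * 6/11
= 1953125/2357947691 * 6/11 = 11718750/25937424601

11718750/25937424601


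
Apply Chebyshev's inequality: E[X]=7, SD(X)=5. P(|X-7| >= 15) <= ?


k = 15/5 = 3
Chebyshev: P(|X-mu| >= k*sigma) <= 1/k^2 = 1/3^2 = 1/9

1/9


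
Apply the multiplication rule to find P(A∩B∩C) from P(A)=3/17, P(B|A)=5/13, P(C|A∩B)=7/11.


P(A∩B∩C) = P(A) * P(B|A) * P(C|A∩B)
= 3/17 * 5/13 * 7/11
= 15/221 * 7/11 = 105/2431

105/2431


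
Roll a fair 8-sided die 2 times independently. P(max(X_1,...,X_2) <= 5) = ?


P(max <= 5) = P(all X_i <= 5) = (P(X_1 <= 5))^2
= (5/8)^2 = 25/64

25/64


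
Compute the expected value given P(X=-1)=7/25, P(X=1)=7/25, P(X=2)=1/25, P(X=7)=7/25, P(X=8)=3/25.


E[X] = sum(x * P(x))
= -1*7/25 + 1*7/25 + 2*1/25 + 7*7/25 + 8*3/25
= 3

3


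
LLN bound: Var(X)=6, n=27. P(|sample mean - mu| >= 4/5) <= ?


Var(Xbar) = Var(X)/n = 6/27
Chebyshev: P(|Xbar-mu| >= 4/5) <= Var(Xbar)/(4/5)^2 = (2/9)/(16/25) = 25/72

25/72


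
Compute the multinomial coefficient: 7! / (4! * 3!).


7! = 5040
Denominator: 4!=24 * 3!=6
Coefficient = 5040 / 144 = 35

35


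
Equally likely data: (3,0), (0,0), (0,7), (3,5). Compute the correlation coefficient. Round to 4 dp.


Cov(X,Y) = -0.7500, Var(X) = 2.2500, Var(Y) = 9.5000
rho = Cov/(sqrt(VarX)*sqrt(VarY)) = -0.1622

-0.1622


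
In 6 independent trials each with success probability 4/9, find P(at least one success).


P(at least one) = 1 - P(none)
P(none) = (1 - 4/9)^6 = (5/9)^6 = 15625/531441
P(at least one) = 1 - 15625/531441 = 515816/531441

515816/531441
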